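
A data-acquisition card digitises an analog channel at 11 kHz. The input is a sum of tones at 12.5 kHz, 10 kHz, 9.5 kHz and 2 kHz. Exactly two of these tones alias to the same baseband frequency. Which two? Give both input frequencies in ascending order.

9.5 kHz, 12.5 kHz

fs/2 = 5.5 kHz.
12.5 kHz mod fs = 1.5 kHz.
1.5 kHz ≤ fs/2 = 5.5 kHz, appears at 1.5 kHz.
10 kHz > fs/2 = 5.5 kHz, folds to fs − 10 kHz = 1 kHz.
9.5 kHz > fs/2 = 5.5 kHz, folds to fs − 9.5 kHz = 1.5 kHz.
2 kHz ≤ fs/2 = 5.5 kHz, passes unchanged.
9.5 kHz and 12.5 kHz both map to 1.5 kHz.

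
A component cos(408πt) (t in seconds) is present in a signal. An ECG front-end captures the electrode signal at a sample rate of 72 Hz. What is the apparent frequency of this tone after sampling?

ω = 408π rad/s → f = ω/(2π) = 204 Hz.
204 Hz mod fs = 60 Hz.
60 Hz > fs/2 = 36 Hz, folds to fs − 60 Hz = 12 Hz.

12 Hz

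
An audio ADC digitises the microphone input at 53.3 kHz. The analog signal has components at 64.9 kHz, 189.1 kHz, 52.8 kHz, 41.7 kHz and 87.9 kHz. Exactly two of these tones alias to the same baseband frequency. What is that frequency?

11.6 kHz

fs/2 = 26.65 kHz.
64.9 kHz mod fs = 11.6 kHz.
11.6 kHz ≤ fs/2 = 26.65 kHz, appears at 11.6 kHz.
189.1 kHz mod fs = 29.2 kHz.
29.2 kHz > fs/2 = 26.65 kHz, folds to fs − 29.2 kHz = 24.1 kHz.
52.8 kHz > fs/2 = 26.65 kHz, folds to fs − 52.8 kHz = 0.5 kHz.
41.7 kHz > fs/2 = 26.65 kHz, folds to fs − 41.7 kHz = 11.6 kHz.
87.9 kHz mod fs = 34.6 kHz.
34.6 kHz > fs/2 = 26.65 kHz, folds to fs − 34.6 kHz = 18.7 kHz.
41.7 kHz and 64.9 kHz both map to 11.6 kHz.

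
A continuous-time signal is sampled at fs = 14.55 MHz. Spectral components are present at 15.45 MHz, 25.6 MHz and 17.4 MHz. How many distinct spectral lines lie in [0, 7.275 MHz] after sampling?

3

fs/2 = 7.275 MHz.
15.45 MHz mod fs = 0.9 MHz.
0.9 MHz ≤ fs/2 = 7.275 MHz, appears at 0.9 MHz.
25.6 MHz mod fs = 11.05 MHz.
11.05 MHz > fs/2 = 7.275 MHz, folds to fs − 11.05 MHz = 3.5 MHz.
17.4 MHz mod fs = 2.85 MHz.
2.85 MHz ≤ fs/2 = 7.275 MHz, appears at 2.85 MHz.
Distinct values: {0.9 MHz, 2.85 MHz, 3.5 MHz} → 3.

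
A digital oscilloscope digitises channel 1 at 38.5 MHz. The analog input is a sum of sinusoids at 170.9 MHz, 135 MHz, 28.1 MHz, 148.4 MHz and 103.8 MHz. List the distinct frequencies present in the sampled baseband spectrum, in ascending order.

5.6 MHz, 10.4 MHz, 11.7 MHz, 16.9 MHz, 19 MHz

fs/2 = 19.25 MHz.
170.9 MHz mod fs = 16.9 MHz.
16.9 MHz ≤ fs/2 = 19.25 MHz, appears at 16.9 MHz.
135 MHz mod fs = 19.5 MHz.
19.5 MHz > fs/2 = 19.25 MHz, folds to fs − 19.5 MHz = 19 MHz.
28.1 MHz > fs/2 = 19.25 MHz, folds to fs − 28.1 MHz = 10.4 MHz.
148.4 MHz mod fs = 32.9 MHz.
32.9 MHz > fs/2 = 19.25 MHz, folds to fs − 32.9 MHz = 5.6 MHz.
103.8 MHz mod fs = 26.8 MHz.
26.8 MHz > fs/2 = 19.25 MHz, folds to fs − 26.8 MHz = 11.7 MHz.
Distinct values: {5.6 MHz, 10.4 MHz, 11.7 MHz, 16.9 MHz, 19 MHz}.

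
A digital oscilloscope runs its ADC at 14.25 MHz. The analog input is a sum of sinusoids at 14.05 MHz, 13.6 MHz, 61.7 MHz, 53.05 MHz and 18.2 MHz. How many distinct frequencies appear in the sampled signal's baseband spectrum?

4

fs/2 = 7.125 MHz.
14.05 MHz > fs/2 = 7.125 MHz, folds to fs − 14.05 MHz = 0.2 MHz.
13.6 MHz > fs/2 = 7.125 MHz, folds to fs − 13.6 MHz = 0.65 MHz.
61.7 MHz mod fs = 4.7 MHz.
4.7 MHz ≤ fs/2 = 7.125 MHz, appears at 4.7 MHz.
53.05 MHz mod fs = 10.3 MHz.
10.3 MHz > fs/2 = 7.125 MHz, folds to fs − 10.3 MHz = 3.95 MHz.
18.2 MHz mod fs = 3.95 MHz.
3.95 MHz ≤ fs/2 = 7.125 MHz, appears at 3.95 MHz.
Distinct values: {0.2 MHz, 0.65 MHz, 3.95 MHz, 4.7 MHz} → 4.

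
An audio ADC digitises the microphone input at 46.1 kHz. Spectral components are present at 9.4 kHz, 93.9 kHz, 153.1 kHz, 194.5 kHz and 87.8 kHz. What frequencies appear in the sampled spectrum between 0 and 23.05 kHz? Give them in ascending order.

1.7 kHz, 4.4 kHz, 9.4 kHz, 10.1 kHz, 14.8 kHz

fs/2 = 23.05 kHz.
9.4 kHz ≤ fs/2 = 23.05 kHz, passes unchanged.
93.9 kHz mod fs = 1.7 kHz.
1.7 kHz ≤ fs/2 = 23.05 kHz, appears at 1.7 kHz.
153.1 kHz mod fs = 14.8 kHz.
14.8 kHz ≤ fs/2 = 23.05 kHz, appears at 14.8 kHz.
194.5 kHz mod fs = 10.1 kHz.
10.1 kHz ≤ fs/2 = 23.05 kHz, appears at 10.1 kHz.
87.8 kHz mod fs = 41.7 kHz.
41.7 kHz > fs/2 = 23.05 kHz, folds to fs − 41.7 kHz = 4.4 kHz.
Distinct values: {1.7 kHz, 4.4 kHz, 9.4 kHz, 10.1 kHz, 14.8 kHz}.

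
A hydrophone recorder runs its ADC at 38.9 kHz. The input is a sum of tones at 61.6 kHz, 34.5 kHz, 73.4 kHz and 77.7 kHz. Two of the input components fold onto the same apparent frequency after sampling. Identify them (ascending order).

fs/2 = 19.45 kHz.
61.6 kHz mod fs = 22.7 kHz.
22.7 kHz > fs/2 = 19.45 kHz, folds to fs − 22.7 kHz = 16.2 kHz.
34.5 kHz > fs/2 = 19.45 kHz, folds to fs − 34.5 kHz = 4.4 kHz.
73.4 kHz mod fs = 34.5 kHz.
34.5 kHz > fs/2 = 19.45 kHz, folds to fs − 34.5 kHz = 4.4 kHz.
77.7 kHz mod fs = 38.8 kHz.
38.8 kHz > fs/2 = 19.45 kHz, folds to fs − 38.8 kHz = 0.1 kHz.
34.5 kHz and 73.4 kHz both map to 4.4 kHz.

34.5 kHz, 73.4 kHz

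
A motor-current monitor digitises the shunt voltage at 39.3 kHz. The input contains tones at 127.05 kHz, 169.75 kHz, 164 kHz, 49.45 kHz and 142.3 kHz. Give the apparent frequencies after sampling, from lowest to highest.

6.8 kHz, 9.15 kHz, 10.15 kHz, 12.55 kHz, 14.9 kHz

fs/2 = 19.65 kHz.
127.05 kHz mod fs = 9.15 kHz.
9.15 kHz ≤ fs/2 = 19.65 kHz, appears at 9.15 kHz.
169.75 kHz mod fs = 12.55 kHz.
12.55 kHz ≤ fs/2 = 19.65 kHz, appears at 12.55 kHz.
164 kHz mod fs = 6.8 kHz.
6.8 kHz ≤ fs/2 = 19.65 kHz, appears at 6.8 kHz.
49.45 kHz mod fs = 10.15 kHz.
10.15 kHz ≤ fs/2 = 19.65 kHz, appears at 10.15 kHz.
142.3 kHz mod fs = 24.4 kHz.
24.4 kHz > fs/2 = 19.65 kHz, folds to fs − 24.4 kHz = 14.9 kHz.
Distinct values: {6.8 kHz, 9.15 kHz, 10.15 kHz, 12.55 kHz, 14.9 kHz}.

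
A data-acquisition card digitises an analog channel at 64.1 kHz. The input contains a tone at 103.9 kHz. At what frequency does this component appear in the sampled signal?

103.9 kHz mod fs = 39.8 kHz.
39.8 kHz > fs/2 = 32.05 kHz, folds to fs − 39.8 kHz = 24.3 kHz.

24.3 kHz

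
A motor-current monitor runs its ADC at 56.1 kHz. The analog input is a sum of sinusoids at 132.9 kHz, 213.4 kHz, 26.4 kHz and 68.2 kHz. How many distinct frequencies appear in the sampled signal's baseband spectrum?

fs/2 = 28.05 kHz.
132.9 kHz mod fs = 20.7 kHz.
20.7 kHz ≤ fs/2 = 28.05 kHz, appears at 20.7 kHz.
213.4 kHz mod fs = 45.1 kHz.
45.1 kHz > fs/2 = 28.05 kHz, folds to fs − 45.1 kHz = 11 kHz.
26.4 kHz ≤ fs/2 = 28.05 kHz, passes unchanged.
68.2 kHz mod fs = 12.1 kHz.
12.1 kHz ≤ fs/2 = 28.05 kHz, appears at 12.1 kHz.
Distinct values: {11 kHz, 12.1 kHz, 20.7 kHz, 26.4 kHz} → 4.

4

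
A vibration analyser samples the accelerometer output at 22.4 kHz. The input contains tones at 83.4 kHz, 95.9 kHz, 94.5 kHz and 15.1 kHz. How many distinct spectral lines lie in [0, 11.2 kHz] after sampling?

4

fs/2 = 11.2 kHz.
83.4 kHz mod fs = 16.2 kHz.
16.2 kHz > fs/2 = 11.2 kHz, folds to fs − 16.2 kHz = 6.2 kHz.
95.9 kHz mod fs = 6.3 kHz.
6.3 kHz ≤ fs/2 = 11.2 kHz, appears at 6.3 kHz.
94.5 kHz mod fs = 4.9 kHz.
4.9 kHz ≤ fs/2 = 11.2 kHz, appears at 4.9 kHz.
15.1 kHz > fs/2 = 11.2 kHz, folds to fs − 15.1 kHz = 7.3 kHz.
Distinct values: {4.9 kHz, 6.2 kHz, 6.3 kHz, 7.3 kHz} → 4.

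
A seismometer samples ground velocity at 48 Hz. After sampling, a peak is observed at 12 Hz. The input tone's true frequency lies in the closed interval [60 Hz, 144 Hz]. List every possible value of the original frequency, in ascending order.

60 Hz, 84 Hz, 108 Hz, 132 Hz

Frequencies that alias to 12 Hz are k·fs ± 12 Hz for integer k ≥ 0.
k=0: 12 Hz.
k=1: 36 Hz, 60 Hz.
k=2: 84 Hz, 108 Hz.
k=3: 132 Hz, 156 Hz.
k=4: 180 Hz, 204 Hz.
Within [60 Hz, 144 Hz]: 60 Hz, 84 Hz, 108 Hz, 132 Hz.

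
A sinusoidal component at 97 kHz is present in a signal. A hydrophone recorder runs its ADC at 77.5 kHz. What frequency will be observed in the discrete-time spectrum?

97 kHz mod fs = 19.5 kHz.
19.5 kHz ≤ fs/2 = 38.75 kHz, appears at 19.5 kHz.

19.5 kHz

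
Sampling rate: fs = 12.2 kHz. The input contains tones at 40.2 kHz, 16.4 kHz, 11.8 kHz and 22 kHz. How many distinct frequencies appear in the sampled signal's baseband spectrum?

4

fs/2 = 6.1 kHz.
40.2 kHz mod fs = 3.6 kHz.
3.6 kHz ≤ fs/2 = 6.1 kHz, appears at 3.6 kHz.
16.4 kHz mod fs = 4.2 kHz.
4.2 kHz ≤ fs/2 = 6.1 kHz, appears at 4.2 kHz.
11.8 kHz > fs/2 = 6.1 kHz, folds to fs − 11.8 kHz = 0.4 kHz.
22 kHz mod fs = 9.8 kHz.
9.8 kHz > fs/2 = 6.1 kHz, folds to fs − 9.8 kHz = 2.4 kHz.
Distinct values: {0.4 kHz, 2.4 kHz, 3.6 kHz, 4.2 kHz} → 4.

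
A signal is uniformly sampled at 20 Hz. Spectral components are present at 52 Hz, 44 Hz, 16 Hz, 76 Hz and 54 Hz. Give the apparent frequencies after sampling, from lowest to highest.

4 Hz, 6 Hz, 8 Hz

fs/2 = 10 Hz.
52 Hz mod fs = 12 Hz.
12 Hz > fs/2 = 10 Hz, folds to fs − 12 Hz = 8 Hz.
44 Hz mod fs = 4 Hz.
4 Hz ≤ fs/2 = 10 Hz, appears at 4 Hz.
16 Hz > fs/2 = 10 Hz, folds to fs − 16 Hz = 4 Hz.
76 Hz mod fs = 16 Hz.
16 Hz > fs/2 = 10 Hz, folds to fs − 16 Hz = 4 Hz.
54 Hz mod fs = 14 Hz.
14 Hz > fs/2 = 10 Hz, folds to fs − 14 Hz = 6 Hz.
Distinct values: {4 Hz, 6 Hz, 8 Hz}.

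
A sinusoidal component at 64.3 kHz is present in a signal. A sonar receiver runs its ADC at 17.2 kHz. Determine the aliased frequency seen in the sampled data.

64.3 kHz mod fs = 12.7 kHz.
12.7 kHz > fs/2 = 8.6 kHz, folds to fs − 12.7 kHz = 4.5 kHz.

4.5 kHz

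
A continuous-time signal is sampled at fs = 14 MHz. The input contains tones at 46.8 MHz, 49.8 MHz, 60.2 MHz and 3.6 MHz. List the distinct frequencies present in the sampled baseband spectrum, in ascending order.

fs/2 = 7 MHz.
46.8 MHz mod fs = 4.8 MHz.
4.8 MHz ≤ fs/2 = 7 MHz, appears at 4.8 MHz.
49.8 MHz mod fs = 7.8 MHz.
7.8 MHz > fs/2 = 7 MHz, folds to fs − 7.8 MHz = 6.2 MHz.
60.2 MHz mod fs = 4.2 MHz.
4.2 MHz ≤ fs/2 = 7 MHz, appears at 4.2 MHz.
3.6 MHz ≤ fs/2 = 7 MHz, passes unchanged.
Distinct values: {3.6 MHz, 4.2 MHz, 4.8 MHz, 6.2 MHz}.

3.6 MHz, 4.2 MHz, 4.8 MHz, 6.2 MHz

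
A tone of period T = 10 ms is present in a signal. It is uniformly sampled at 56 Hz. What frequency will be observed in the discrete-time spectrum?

12 Hz

T = 10 ms → f = 1/T = 100 Hz.
100 Hz mod fs = 44 Hz.
44 Hz > fs/2 = 28 Hz, folds to fs − 44 Hz = 12 Hz.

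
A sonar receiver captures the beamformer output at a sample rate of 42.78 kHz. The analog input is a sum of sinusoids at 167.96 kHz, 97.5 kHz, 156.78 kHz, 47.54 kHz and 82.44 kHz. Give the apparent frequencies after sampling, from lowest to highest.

fs/2 = 21.39 kHz.
167.96 kHz mod fs = 39.62 kHz.
39.62 kHz > fs/2 = 21.39 kHz, folds to fs − 39.62 kHz = 3.16 kHz.
97.5 kHz mod fs = 11.94 kHz.
11.94 kHz ≤ fs/2 = 21.39 kHz, appears at 11.94 kHz.
156.78 kHz mod fs = 28.44 kHz.
28.44 kHz > fs/2 = 21.39 kHz, folds to fs − 28.44 kHz = 14.34 kHz.
47.54 kHz mod fs = 4.76 kHz.
4.76 kHz ≤ fs/2 = 21.39 kHz, appears at 4.76 kHz.
82.44 kHz mod fs = 39.66 kHz.
39.66 kHz > fs/2 = 21.39 kHz, folds to fs − 39.66 kHz = 3.12 kHz.
Distinct values: {3.12 kHz, 3.16 kHz, 4.76 kHz, 11.94 kHz, 14.34 kHz}.

3.12 kHz, 3.16 kHz, 4.76 kHz, 11.94 kHz, 14.34 kHz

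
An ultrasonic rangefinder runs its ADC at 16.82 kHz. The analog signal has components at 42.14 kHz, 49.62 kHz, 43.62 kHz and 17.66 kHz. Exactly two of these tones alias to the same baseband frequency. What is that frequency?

fs/2 = 8.41 kHz.
42.14 kHz mod fs = 8.5 kHz.
8.5 kHz > fs/2 = 8.41 kHz, folds to fs − 8.5 kHz = 8.32 kHz.
49.62 kHz mod fs = 15.98 kHz.
15.98 kHz > fs/2 = 8.41 kHz, folds to fs − 15.98 kHz = 0.84 kHz.
43.62 kHz mod fs = 9.98 kHz.
9.98 kHz > fs/2 = 8.41 kHz, folds to fs − 9.98 kHz = 6.84 kHz.
17.66 kHz mod fs = 0.84 kHz.
0.84 kHz ≤ fs/2 = 8.41 kHz, appears at 0.84 kHz.
17.66 kHz and 49.62 kHz both map to 0.84 kHz.

0.84 kHz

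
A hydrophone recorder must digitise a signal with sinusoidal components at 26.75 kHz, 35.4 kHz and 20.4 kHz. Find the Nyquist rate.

70.8 kHz

Highest-frequency component: 35.4 kHz.
Nyquist rate = 2 × 35.4 kHz = 70.8 kHz.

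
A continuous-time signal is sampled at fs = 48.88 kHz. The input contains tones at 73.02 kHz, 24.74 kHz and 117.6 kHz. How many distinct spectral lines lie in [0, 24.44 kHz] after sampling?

fs/2 = 24.44 kHz.
73.02 kHz mod fs = 24.14 kHz.
24.14 kHz ≤ fs/2 = 24.44 kHz, appears at 24.14 kHz.
24.74 kHz > fs/2 = 24.44 kHz, folds to fs − 24.74 kHz = 24.14 kHz.
117.6 kHz mod fs = 19.84 kHz.
19.84 kHz ≤ fs/2 = 24.44 kHz, appears at 19.84 kHz.
Distinct values: {19.84 kHz, 24.14 kHz} → 2.

2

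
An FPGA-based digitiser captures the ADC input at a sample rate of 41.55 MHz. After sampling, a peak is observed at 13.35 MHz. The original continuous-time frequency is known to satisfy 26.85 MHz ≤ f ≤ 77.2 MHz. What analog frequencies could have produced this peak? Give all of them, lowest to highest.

28.2 MHz, 54.9 MHz, 69.75 MHz

Frequencies that alias to 13.35 MHz are k·fs ± 13.35 MHz for integer k ≥ 0.
k=0: 13.35 MHz.
k=1: 28.2 MHz, 54.9 MHz.
k=2: 69.75 MHz, 96.45 MHz.
k=3: 111.3 MHz, 138 MHz.
Within [26.85 MHz, 77.2 MHz]: 28.2 MHz, 54.9 MHz, 69.75 MHz.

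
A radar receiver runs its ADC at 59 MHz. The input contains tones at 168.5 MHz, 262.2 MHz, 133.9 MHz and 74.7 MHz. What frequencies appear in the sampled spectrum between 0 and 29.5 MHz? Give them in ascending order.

8.5 MHz, 15.7 MHz, 15.9 MHz, 26.2 MHz

fs/2 = 29.5 MHz.
168.5 MHz mod fs = 50.5 MHz.
50.5 MHz > fs/2 = 29.5 MHz, folds to fs − 50.5 MHz = 8.5 MHz.
262.2 MHz mod fs = 26.2 MHz.
26.2 MHz ≤ fs/2 = 29.5 MHz, appears at 26.2 MHz.
133.9 MHz mod fs = 15.9 MHz.
15.9 MHz ≤ fs/2 = 29.5 MHz, appears at 15.9 MHz.
74.7 MHz mod fs = 15.7 MHz.
15.7 MHz ≤ fs/2 = 29.5 MHz, appears at 15.7 MHz.
Distinct values: {8.5 MHz, 15.7 MHz, 15.9 MHz, 26.2 MHz}.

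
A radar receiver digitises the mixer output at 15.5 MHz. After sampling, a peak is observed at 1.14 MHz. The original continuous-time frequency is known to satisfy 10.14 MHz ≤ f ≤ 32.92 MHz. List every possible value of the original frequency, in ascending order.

Frequencies that alias to 1.14 MHz are k·fs ± 1.14 MHz for integer k ≥ 0.
k=0: 1.14 MHz.
k=1: 14.36 MHz, 16.64 MHz.
k=2: 29.86 MHz, 32.14 MHz.
k=3: 45.36 MHz, 47.64 MHz.
Within [10.14 MHz, 32.92 MHz]: 14.36 MHz, 16.64 MHz, 29.86 MHz, 32.14 MHz.

14.36 MHz, 16.64 MHz, 29.86 MHz, 32.14 MHz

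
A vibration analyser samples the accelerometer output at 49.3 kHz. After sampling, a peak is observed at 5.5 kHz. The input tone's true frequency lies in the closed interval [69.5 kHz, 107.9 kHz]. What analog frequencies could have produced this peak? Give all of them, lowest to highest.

Frequencies that alias to 5.5 kHz are k·fs ± 5.5 kHz for integer k ≥ 0.
k=0: 5.5 kHz.
k=1: 43.8 kHz, 54.8 kHz.
k=2: 93.1 kHz, 104.1 kHz.
k=3: 142.4 kHz, 153.4 kHz.
Within [69.5 kHz, 107.9 kHz]: 93.1 kHz, 104.1 kHz.

93.1 kHz, 104.1 kHz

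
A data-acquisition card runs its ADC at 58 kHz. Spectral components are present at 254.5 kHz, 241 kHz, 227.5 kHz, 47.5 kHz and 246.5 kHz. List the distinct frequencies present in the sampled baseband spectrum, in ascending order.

4.5 kHz, 9 kHz, 10.5 kHz, 14.5 kHz, 22.5 kHz

fs/2 = 29 kHz.
254.5 kHz mod fs = 22.5 kHz.
22.5 kHz ≤ fs/2 = 29 kHz, appears at 22.5 kHz.
241 kHz mod fs = 9 kHz.
9 kHz ≤ fs/2 = 29 kHz, appears at 9 kHz.
227.5 kHz mod fs = 53.5 kHz.
53.5 kHz > fs/2 = 29 kHz, folds to fs − 53.5 kHz = 4.5 kHz.
47.5 kHz > fs/2 = 29 kHz, folds to fs − 47.5 kHz = 10.5 kHz.
246.5 kHz mod fs = 14.5 kHz.
14.5 kHz ≤ fs/2 = 29 kHz, appears at 14.5 kHz.
Distinct values: {4.5 kHz, 9 kHz, 10.5 kHz, 14.5 kHz, 22.5 kHz}.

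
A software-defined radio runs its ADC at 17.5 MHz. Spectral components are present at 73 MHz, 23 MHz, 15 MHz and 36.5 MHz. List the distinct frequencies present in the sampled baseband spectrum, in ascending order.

1.5 MHz, 2.5 MHz, 3 MHz, 5.5 MHz

fs/2 = 8.75 MHz.
73 MHz mod fs = 3 MHz.
3 MHz ≤ fs/2 = 8.75 MHz, appears at 3 MHz.
23 MHz mod fs = 5.5 MHz.
5.5 MHz ≤ fs/2 = 8.75 MHz, appears at 5.5 MHz.
15 MHz > fs/2 = 8.75 MHz, folds to fs − 15 MHz = 2.5 MHz.
36.5 MHz mod fs = 1.5 MHz.
1.5 MHz ≤ fs/2 = 8.75 MHz, appears at 1.5 MHz.
Distinct values: {1.5 MHz, 2.5 MHz, 3 MHz, 5.5 MHz}.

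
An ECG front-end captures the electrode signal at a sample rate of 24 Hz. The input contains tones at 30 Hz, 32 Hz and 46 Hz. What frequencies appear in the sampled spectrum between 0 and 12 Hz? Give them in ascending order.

2 Hz, 6 Hz, 8 Hz

fs/2 = 12 Hz.
30 Hz mod fs = 6 Hz.
6 Hz ≤ fs/2 = 12 Hz, appears at 6 Hz.
32 Hz mod fs = 8 Hz.
8 Hz ≤ fs/2 = 12 Hz, appears at 8 Hz.
46 Hz mod fs = 22 Hz.
22 Hz > fs/2 = 12 Hz, folds to fs − 22 Hz = 2 Hz.
Distinct values: {2 Hz, 6 Hz, 8 Hz}.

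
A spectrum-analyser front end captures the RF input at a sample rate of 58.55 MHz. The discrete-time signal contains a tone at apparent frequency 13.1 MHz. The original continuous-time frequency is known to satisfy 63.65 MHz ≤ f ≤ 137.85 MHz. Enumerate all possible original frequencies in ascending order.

71.65 MHz, 104 MHz, 130.2 MHz

Frequencies that alias to 13.1 MHz are k·fs ± 13.1 MHz for integer k ≥ 0.
k=0: 13.1 MHz.
k=1: 45.45 MHz, 71.65 MHz.
k=2: 104 MHz, 130.2 MHz.
k=3: 162.55 MHz, 188.75 MHz.
Within [63.65 MHz, 137.85 MHz]: 71.65 MHz, 104 MHz, 130.2 MHz.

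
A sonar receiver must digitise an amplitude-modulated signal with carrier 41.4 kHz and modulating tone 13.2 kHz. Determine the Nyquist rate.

109.2 kHz

AM sidebands sit at fc ± fm = 28.2 kHz and 54.6 kHz.
Highest-frequency component: 54.6 kHz.
Nyquist rate = 2 × 54.6 kHz = 109.2 kHz.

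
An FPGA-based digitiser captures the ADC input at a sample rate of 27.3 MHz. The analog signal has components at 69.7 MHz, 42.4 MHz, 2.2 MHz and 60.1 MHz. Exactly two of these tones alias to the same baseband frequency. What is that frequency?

fs/2 = 13.65 MHz.
69.7 MHz mod fs = 15.1 MHz.
15.1 MHz > fs/2 = 13.65 MHz, folds to fs − 15.1 MHz = 12.2 MHz.
42.4 MHz mod fs = 15.1 MHz.
15.1 MHz > fs/2 = 13.65 MHz, folds to fs − 15.1 MHz = 12.2 MHz.
2.2 MHz ≤ fs/2 = 13.65 MHz, passes unchanged.
60.1 MHz mod fs = 5.5 MHz.
5.5 MHz ≤ fs/2 = 13.65 MHz, appears at 5.5 MHz.
42.4 MHz and 69.7 MHz both map to 12.2 MHz.

12.2 MHz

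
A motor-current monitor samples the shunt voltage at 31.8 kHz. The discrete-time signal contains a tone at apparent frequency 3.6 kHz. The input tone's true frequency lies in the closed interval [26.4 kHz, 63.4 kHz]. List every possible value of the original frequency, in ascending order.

Frequencies that alias to 3.6 kHz are k·fs ± 3.6 kHz for integer k ≥ 0.
k=0: 3.6 kHz.
k=1: 28.2 kHz, 35.4 kHz.
k=2: 60 kHz, 67.2 kHz.
k=3: 91.8 kHz, 99 kHz.
Within [26.4 kHz, 63.4 kHz]: 28.2 kHz, 35.4 kHz, 60 kHz.

28.2 kHz, 35.4 kHz, 60 kHz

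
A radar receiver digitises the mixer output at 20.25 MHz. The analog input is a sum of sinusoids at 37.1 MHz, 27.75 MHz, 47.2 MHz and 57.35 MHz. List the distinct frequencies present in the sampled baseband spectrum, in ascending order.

fs/2 = 10.125 MHz.
37.1 MHz mod fs = 16.85 MHz.
16.85 MHz > fs/2 = 10.125 MHz, folds to fs − 16.85 MHz = 3.4 MHz.
27.75 MHz mod fs = 7.5 MHz.
7.5 MHz ≤ fs/2 = 10.125 MHz, appears at 7.5 MHz.
47.2 MHz mod fs = 6.7 MHz.
6.7 MHz ≤ fs/2 = 10.125 MHz, appears at 6.7 MHz.
57.35 MHz mod fs = 16.85 MHz.
16.85 MHz > fs/2 = 10.125 MHz, folds to fs − 16.85 MHz = 3.4 MHz.
Distinct values: {3.4 MHz, 6.7 MHz, 7.5 MHz}.

3.4 MHz, 6.7 MHz, 7.5 MHz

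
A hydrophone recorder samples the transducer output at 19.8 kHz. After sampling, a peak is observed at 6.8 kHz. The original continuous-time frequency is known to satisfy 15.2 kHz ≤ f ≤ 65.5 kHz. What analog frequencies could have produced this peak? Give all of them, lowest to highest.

Frequencies that alias to 6.8 kHz are k·fs ± 6.8 kHz for integer k ≥ 0.
k=0: 6.8 kHz.
k=1: 13 kHz, 26.6 kHz.
k=2: 32.8 kHz, 46.4 kHz.
k=3: 52.6 kHz, 66.2 kHz.
k=4: 72.4 kHz, 86 kHz.
Within [15.2 kHz, 65.5 kHz]: 26.6 kHz, 32.8 kHz, 46.4 kHz, 52.6 kHz.

26.6 kHz, 32.8 kHz, 46.4 kHz, 52.6 kHz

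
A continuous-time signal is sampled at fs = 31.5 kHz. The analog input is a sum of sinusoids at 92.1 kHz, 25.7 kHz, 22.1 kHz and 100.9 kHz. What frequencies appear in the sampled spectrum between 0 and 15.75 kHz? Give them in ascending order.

fs/2 = 15.75 kHz.
92.1 kHz mod fs = 29.1 kHz.
29.1 kHz > fs/2 = 15.75 kHz, folds to fs − 29.1 kHz = 2.4 kHz.
25.7 kHz > fs/2 = 15.75 kHz, folds to fs − 25.7 kHz = 5.8 kHz.
22.1 kHz > fs/2 = 15.75 kHz, folds to fs − 22.1 kHz = 9.4 kHz.
100.9 kHz mod fs = 6.4 kHz.
6.4 kHz ≤ fs/2 = 15.75 kHz, appears at 6.4 kHz.
Distinct values: {2.4 kHz, 5.8 kHz, 6.4 kHz, 9.4 kHz}.

2.4 kHz, 5.8 kHz, 6.4 kHz, 9.4 kHz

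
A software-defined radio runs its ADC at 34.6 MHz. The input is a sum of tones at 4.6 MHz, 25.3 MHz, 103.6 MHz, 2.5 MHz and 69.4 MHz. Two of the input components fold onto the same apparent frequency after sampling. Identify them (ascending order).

69.4 MHz, 103.6 MHz

fs/2 = 17.3 MHz.
4.6 MHz ≤ fs/2 = 17.3 MHz, passes unchanged.
25.3 MHz > fs/2 = 17.3 MHz, folds to fs − 25.3 MHz = 9.3 MHz.
103.6 MHz mod fs = 34.4 MHz.
34.4 MHz > fs/2 = 17.3 MHz, folds to fs − 34.4 MHz = 0.2 MHz.
2.5 MHz ≤ fs/2 = 17.3 MHz, passes unchanged.
69.4 MHz mod fs = 0.2 MHz.
0.2 MHz ≤ fs/2 = 17.3 MHz, appears at 0.2 MHz.
69.4 MHz and 103.6 MHz both map to 0.2 MHz.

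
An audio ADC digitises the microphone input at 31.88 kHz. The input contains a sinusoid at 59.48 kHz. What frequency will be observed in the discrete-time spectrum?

4.28 kHz

59.48 kHz mod fs = 27.6 kHz.
27.6 kHz > fs/2 = 15.94 kHz, folds to fs − 27.6 kHz = 4.28 kHz.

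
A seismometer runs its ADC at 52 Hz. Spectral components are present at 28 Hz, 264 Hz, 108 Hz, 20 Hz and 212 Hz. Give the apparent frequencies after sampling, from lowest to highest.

4 Hz, 20 Hz, 24 Hz

fs/2 = 26 Hz.
28 Hz > fs/2 = 26 Hz, folds to fs − 28 Hz = 24 Hz.
264 Hz mod fs = 4 Hz.
4 Hz ≤ fs/2 = 26 Hz, appears at 4 Hz.
108 Hz mod fs = 4 Hz.
4 Hz ≤ fs/2 = 26 Hz, appears at 4 Hz.
20 Hz ≤ fs/2 = 26 Hz, passes unchanged.
212 Hz mod fs = 4 Hz.
4 Hz ≤ fs/2 = 26 Hz, appears at 4 Hz.
Distinct values: {4 Hz, 20 Hz, 24 Hz}.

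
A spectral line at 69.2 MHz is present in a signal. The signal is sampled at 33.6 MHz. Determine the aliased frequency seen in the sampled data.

2 MHz

69.2 MHz mod fs = 2 MHz.
2 MHz ≤ fs/2 = 16.8 MHz, appears at 2 MHz.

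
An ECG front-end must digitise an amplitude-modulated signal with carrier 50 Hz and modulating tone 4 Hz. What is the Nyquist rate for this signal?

AM sidebands sit at fc ± fm = 46 Hz and 54 Hz.
Highest-frequency component: 54 Hz.
Nyquist rate = 2 × 54 Hz = 108 Hz.

108 Hz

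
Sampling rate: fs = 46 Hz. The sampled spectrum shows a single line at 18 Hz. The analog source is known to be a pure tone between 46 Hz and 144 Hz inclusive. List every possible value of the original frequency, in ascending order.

Frequencies that alias to 18 Hz are k·fs ± 18 Hz for integer k ≥ 0.
k=0: 18 Hz.
k=1: 28 Hz, 64 Hz.
k=2: 74 Hz, 110 Hz.
k=3: 120 Hz, 156 Hz.
k=4: 166 Hz, 202 Hz.
Within [46 Hz, 144 Hz]: 64 Hz, 74 Hz, 110 Hz, 120 Hz.

64 Hz, 74 Hz, 110 Hz, 120 Hz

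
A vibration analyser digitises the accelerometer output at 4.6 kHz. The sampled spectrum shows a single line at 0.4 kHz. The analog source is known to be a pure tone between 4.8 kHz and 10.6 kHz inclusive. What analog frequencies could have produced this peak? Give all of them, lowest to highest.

Frequencies that alias to 0.4 kHz are k·fs ± 0.4 kHz for integer k ≥ 0.
k=0: 0.4 kHz.
k=1: 4.2 kHz, 5 kHz.
k=2: 8.8 kHz, 9.6 kHz.
k=3: 13.4 kHz, 14.2 kHz.
Within [4.8 kHz, 10.6 kHz]: 5 kHz, 8.8 kHz, 9.6 kHz.

5 kHz, 8.8 kHz, 9.6 kHz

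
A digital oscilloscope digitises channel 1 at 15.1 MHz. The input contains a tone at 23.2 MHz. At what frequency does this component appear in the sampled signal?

7 MHz

23.2 MHz mod fs = 8.1 MHz.
8.1 MHz > fs/2 = 7.55 MHz, folds to fs − 8.1 MHz = 7 MHz.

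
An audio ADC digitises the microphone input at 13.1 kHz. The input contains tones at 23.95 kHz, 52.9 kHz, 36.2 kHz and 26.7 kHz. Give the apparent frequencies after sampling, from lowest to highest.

0.5 kHz, 2.25 kHz, 3.1 kHz

fs/2 = 6.55 kHz.
23.95 kHz mod fs = 10.85 kHz.
10.85 kHz > fs/2 = 6.55 kHz, folds to fs − 10.85 kHz = 2.25 kHz.
52.9 kHz mod fs = 0.5 kHz.
0.5 kHz ≤ fs/2 = 6.55 kHz, appears at 0.5 kHz.
36.2 kHz mod fs = 10 kHz.
10 kHz > fs/2 = 6.55 kHz, folds to fs − 10 kHz = 3.1 kHz.
26.7 kHz mod fs = 0.5 kHz.
0.5 kHz ≤ fs/2 = 6.55 kHz, appears at 0.5 kHz.
Distinct values: {0.5 kHz, 2.25 kHz, 3.1 kHz}.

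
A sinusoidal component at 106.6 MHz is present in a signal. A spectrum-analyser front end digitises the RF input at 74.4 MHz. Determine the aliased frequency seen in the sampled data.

32.2 MHz

106.6 MHz mod fs = 32.2 MHz.
32.2 MHz ≤ fs/2 = 37.2 MHz, appears at 32.2 MHz.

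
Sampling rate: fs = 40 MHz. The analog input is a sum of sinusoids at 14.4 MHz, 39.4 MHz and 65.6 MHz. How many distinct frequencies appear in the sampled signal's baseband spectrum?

2

fs/2 = 20 MHz.
14.4 MHz ≤ fs/2 = 20 MHz, passes unchanged.
39.4 MHz > fs/2 = 20 MHz, folds to fs − 39.4 MHz = 0.6 MHz.
65.6 MHz mod fs = 25.6 MHz.
25.6 MHz > fs/2 = 20 MHz, folds to fs − 25.6 MHz = 14.4 MHz.
Distinct values: {0.6 MHz, 14.4 MHz} → 2.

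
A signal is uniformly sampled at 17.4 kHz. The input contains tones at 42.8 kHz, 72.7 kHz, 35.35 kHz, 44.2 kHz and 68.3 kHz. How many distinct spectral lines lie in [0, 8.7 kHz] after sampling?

4

fs/2 = 8.7 kHz.
42.8 kHz mod fs = 8 kHz.
8 kHz ≤ fs/2 = 8.7 kHz, appears at 8 kHz.
72.7 kHz mod fs = 3.1 kHz.
3.1 kHz ≤ fs/2 = 8.7 kHz, appears at 3.1 kHz.
35.35 kHz mod fs = 0.55 kHz.
0.55 kHz ≤ fs/2 = 8.7 kHz, appears at 0.55 kHz.
44.2 kHz mod fs = 9.4 kHz.
9.4 kHz > fs/2 = 8.7 kHz, folds to fs − 9.4 kHz = 8 kHz.
68.3 kHz mod fs = 16.1 kHz.
16.1 kHz > fs/2 = 8.7 kHz, folds to fs − 16.1 kHz = 1.3 kHz.
Distinct values: {0.55 kHz, 1.3 kHz, 3.1 kHz, 8 kHz} → 4.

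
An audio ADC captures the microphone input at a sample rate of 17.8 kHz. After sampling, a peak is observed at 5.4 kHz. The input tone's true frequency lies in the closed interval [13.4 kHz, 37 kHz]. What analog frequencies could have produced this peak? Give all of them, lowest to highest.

Frequencies that alias to 5.4 kHz are k·fs ± 5.4 kHz for integer k ≥ 0.
k=0: 5.4 kHz.
k=1: 12.4 kHz, 23.2 kHz.
k=2: 30.2 kHz, 41 kHz.
k=3: 48 kHz, 58.8 kHz.
Within [13.4 kHz, 37 kHz]: 23.2 kHz, 30.2 kHz.

23.2 kHz, 30.2 kHz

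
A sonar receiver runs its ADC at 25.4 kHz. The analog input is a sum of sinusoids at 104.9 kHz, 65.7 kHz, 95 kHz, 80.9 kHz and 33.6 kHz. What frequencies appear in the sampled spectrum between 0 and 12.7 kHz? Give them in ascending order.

fs/2 = 12.7 kHz.
104.9 kHz mod fs = 3.3 kHz.
3.3 kHz ≤ fs/2 = 12.7 kHz, appears at 3.3 kHz.
65.7 kHz mod fs = 14.9 kHz.
14.9 kHz > fs/2 = 12.7 kHz, folds to fs − 14.9 kHz = 10.5 kHz.
95 kHz mod fs = 18.8 kHz.
18.8 kHz > fs/2 = 12.7 kHz, folds to fs − 18.8 kHz = 6.6 kHz.
80.9 kHz mod fs = 4.7 kHz.
4.7 kHz ≤ fs/2 = 12.7 kHz, appears at 4.7 kHz.
33.6 kHz mod fs = 8.2 kHz.
8.2 kHz ≤ fs/2 = 12.7 kHz, appears at 8.2 kHz.
Distinct values: {3.3 kHz, 4.7 kHz, 6.6 kHz, 8.2 kHz, 10.5 kHz}.

3.3 kHz, 4.7 kHz, 6.6 kHz, 8.2 kHz, 10.5 kHz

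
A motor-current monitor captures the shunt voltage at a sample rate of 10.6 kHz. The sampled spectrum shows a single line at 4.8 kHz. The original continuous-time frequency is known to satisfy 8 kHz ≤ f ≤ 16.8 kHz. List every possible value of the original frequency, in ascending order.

Frequencies that alias to 4.8 kHz are k·fs ± 4.8 kHz for integer k ≥ 0.
k=0: 4.8 kHz.
k=1: 5.8 kHz, 15.4 kHz.
k=2: 16.4 kHz, 26 kHz.
k=3: 27 kHz, 36.6 kHz.
Within [8 kHz, 16.8 kHz]: 15.4 kHz, 16.4 kHz.

15.4 kHz, 16.4 kHz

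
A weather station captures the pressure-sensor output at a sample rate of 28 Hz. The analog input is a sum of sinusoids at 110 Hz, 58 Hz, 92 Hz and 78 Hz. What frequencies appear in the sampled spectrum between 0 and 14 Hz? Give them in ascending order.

2 Hz, 6 Hz, 8 Hz

fs/2 = 14 Hz.
110 Hz mod fs = 26 Hz.
26 Hz > fs/2 = 14 Hz, folds to fs − 26 Hz = 2 Hz.
58 Hz mod fs = 2 Hz.
2 Hz ≤ fs/2 = 14 Hz, appears at 2 Hz.
92 Hz mod fs = 8 Hz.
8 Hz ≤ fs/2 = 14 Hz, appears at 8 Hz.
78 Hz mod fs = 22 Hz.
22 Hz > fs/2 = 14 Hz, folds to fs − 22 Hz = 6 Hz.
Distinct values: {2 Hz, 6 Hz, 8 Hz}.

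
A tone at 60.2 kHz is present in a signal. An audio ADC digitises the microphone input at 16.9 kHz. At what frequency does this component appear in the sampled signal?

60.2 kHz mod fs = 9.5 kHz.
9.5 kHz > fs/2 = 8.45 kHz, folds to fs − 9.5 kHz = 7.4 kHz.

7.4 kHz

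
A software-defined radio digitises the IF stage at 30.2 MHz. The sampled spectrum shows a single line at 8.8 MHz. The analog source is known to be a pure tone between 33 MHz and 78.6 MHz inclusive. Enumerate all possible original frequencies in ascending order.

Frequencies that alias to 8.8 MHz are k·fs ± 8.8 MHz for integer k ≥ 0.
k=0: 8.8 MHz.
k=1: 21.4 MHz, 39 MHz.
k=2: 51.6 MHz, 69.2 MHz.
k=3: 81.8 MHz, 99.4 MHz.
Within [33 MHz, 78.6 MHz]: 39 MHz, 51.6 MHz, 69.2 MHz.

39 MHz, 51.6 MHz, 69.2 MHz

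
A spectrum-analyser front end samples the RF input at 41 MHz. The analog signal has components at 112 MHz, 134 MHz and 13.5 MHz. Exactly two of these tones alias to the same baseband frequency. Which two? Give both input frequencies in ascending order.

112 MHz, 134 MHz

fs/2 = 20.5 MHz.
112 MHz mod fs = 30 MHz.
30 MHz > fs/2 = 20.5 MHz, folds to fs − 30 MHz = 11 MHz.
134 MHz mod fs = 11 MHz.
11 MHz ≤ fs/2 = 20.5 MHz, appears at 11 MHz.
13.5 MHz ≤ fs/2 = 20.5 MHz, passes unchanged.
112 MHz and 134 MHz both map to 11 MHz.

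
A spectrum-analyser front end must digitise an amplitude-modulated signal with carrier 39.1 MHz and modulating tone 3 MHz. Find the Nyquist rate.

84.2 MHz

AM sidebands sit at fc ± fm = 36.1 MHz and 42.1 MHz.
Highest-frequency component: 42.1 MHz.
Nyquist rate = 2 × 42.1 MHz = 84.2 MHz.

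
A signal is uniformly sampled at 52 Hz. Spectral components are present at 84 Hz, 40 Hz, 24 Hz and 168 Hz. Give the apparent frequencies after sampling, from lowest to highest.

12 Hz, 20 Hz, 24 Hz

fs/2 = 26 Hz.
84 Hz mod fs = 32 Hz.
32 Hz > fs/2 = 26 Hz, folds to fs − 32 Hz = 20 Hz.
40 Hz > fs/2 = 26 Hz, folds to fs − 40 Hz = 12 Hz.
24 Hz ≤ fs/2 = 26 Hz, passes unchanged.
168 Hz mod fs = 12 Hz.
12 Hz ≤ fs/2 = 26 Hz, appears at 12 Hz.
Distinct values: {12 Hz, 20 Hz, 24 Hz}.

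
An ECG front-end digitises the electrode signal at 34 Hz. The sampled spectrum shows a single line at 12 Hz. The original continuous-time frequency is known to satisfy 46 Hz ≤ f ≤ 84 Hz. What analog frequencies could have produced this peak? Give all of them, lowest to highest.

46 Hz, 56 Hz, 80 Hz

Frequencies that alias to 12 Hz are k·fs ± 12 Hz for integer k ≥ 0.
k=0: 12 Hz.
k=1: 22 Hz, 46 Hz.
k=2: 56 Hz, 80 Hz.
k=3: 90 Hz, 114 Hz.
Within [46 Hz, 84 Hz]: 46 Hz, 56 Hz, 80 Hz.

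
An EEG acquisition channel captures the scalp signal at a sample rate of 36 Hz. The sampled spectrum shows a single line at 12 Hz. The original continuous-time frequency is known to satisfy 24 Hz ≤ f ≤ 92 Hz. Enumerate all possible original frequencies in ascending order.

24 Hz, 48 Hz, 60 Hz, 84 Hz

Frequencies that alias to 12 Hz are k·fs ± 12 Hz for integer k ≥ 0.
k=0: 12 Hz.
k=1: 24 Hz, 48 Hz.
k=2: 60 Hz, 84 Hz.
k=3: 96 Hz, 120 Hz.
Within [24 Hz, 92 Hz]: 24 Hz, 48 Hz, 60 Hz, 84 Hz.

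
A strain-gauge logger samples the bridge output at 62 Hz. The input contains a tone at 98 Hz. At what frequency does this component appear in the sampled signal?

26 Hz

98 Hz mod fs = 36 Hz.
36 Hz > fs/2 = 31 Hz, folds to fs − 36 Hz = 26 Hz.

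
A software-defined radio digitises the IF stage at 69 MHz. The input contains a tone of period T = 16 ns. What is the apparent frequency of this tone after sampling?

T = 16 ns → f = 1/T = 62.5 MHz.
62.5 MHz > fs/2 = 34.5 MHz, folds to fs − 62.5 MHz = 6.5 MHz.

6.5 MHz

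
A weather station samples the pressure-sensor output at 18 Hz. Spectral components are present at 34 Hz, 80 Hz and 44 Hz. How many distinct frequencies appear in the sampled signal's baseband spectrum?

2

fs/2 = 9 Hz.
34 Hz mod fs = 16 Hz.
16 Hz > fs/2 = 9 Hz, folds to fs − 16 Hz = 2 Hz.
80 Hz mod fs = 8 Hz.
8 Hz ≤ fs/2 = 9 Hz, appears at 8 Hz.
44 Hz mod fs = 8 Hz.
8 Hz ≤ fs/2 = 9 Hz, appears at 8 Hz.
Distinct values: {2 Hz, 8 Hz} → 2.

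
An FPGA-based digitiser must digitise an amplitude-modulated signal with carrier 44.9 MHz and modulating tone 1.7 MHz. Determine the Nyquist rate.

93.2 MHz

AM sidebands sit at fc ± fm = 43.2 MHz and 46.6 MHz.
Highest-frequency component: 46.6 MHz.
Nyquist rate = 2 × 46.6 MHz = 93.2 MHz.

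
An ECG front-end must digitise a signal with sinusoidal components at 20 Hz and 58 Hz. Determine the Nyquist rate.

116 Hz

Highest-frequency component: 58 Hz.
Nyquist rate = 2 × 58 Hz = 116 Hz.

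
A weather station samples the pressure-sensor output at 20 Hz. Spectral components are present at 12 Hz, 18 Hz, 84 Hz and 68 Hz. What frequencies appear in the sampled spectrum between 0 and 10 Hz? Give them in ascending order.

2 Hz, 4 Hz, 8 Hz

fs/2 = 10 Hz.
12 Hz > fs/2 = 10 Hz, folds to fs − 12 Hz = 8 Hz.
18 Hz > fs/2 = 10 Hz, folds to fs − 18 Hz = 2 Hz.
84 Hz mod fs = 4 Hz.
4 Hz ≤ fs/2 = 10 Hz, appears at 4 Hz.
68 Hz mod fs = 8 Hz.
8 Hz ≤ fs/2 = 10 Hz, appears at 8 Hz.
Distinct values: {2 Hz, 4 Hz, 8 Hz}.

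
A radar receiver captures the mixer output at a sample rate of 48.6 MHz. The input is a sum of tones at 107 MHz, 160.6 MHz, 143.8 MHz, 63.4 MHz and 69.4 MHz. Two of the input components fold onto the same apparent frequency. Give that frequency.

14.8 MHz

fs/2 = 24.3 MHz.
107 MHz mod fs = 9.8 MHz.
9.8 MHz ≤ fs/2 = 24.3 MHz, appears at 9.8 MHz.
160.6 MHz mod fs = 14.8 MHz.
14.8 MHz ≤ fs/2 = 24.3 MHz, appears at 14.8 MHz.
143.8 MHz mod fs = 46.6 MHz.
46.6 MHz > fs/2 = 24.3 MHz, folds to fs − 46.6 MHz = 2 MHz.
63.4 MHz mod fs = 14.8 MHz.
14.8 MHz ≤ fs/2 = 24.3 MHz, appears at 14.8 MHz.
69.4 MHz mod fs = 20.8 MHz.
20.8 MHz ≤ fs/2 = 24.3 MHz, appears at 20.8 MHz.
63.4 MHz and 160.6 MHz both map to 14.8 MHz.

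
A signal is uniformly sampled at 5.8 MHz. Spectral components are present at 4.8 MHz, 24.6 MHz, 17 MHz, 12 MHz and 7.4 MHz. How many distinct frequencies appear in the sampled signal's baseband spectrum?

fs/2 = 2.9 MHz.
4.8 MHz > fs/2 = 2.9 MHz, folds to fs − 4.8 MHz = 1 MHz.
24.6 MHz mod fs = 1.4 MHz.
1.4 MHz ≤ fs/2 = 2.9 MHz, appears at 1.4 MHz.
17 MHz mod fs = 5.4 MHz.
5.4 MHz > fs/2 = 2.9 MHz, folds to fs − 5.4 MHz = 0.4 MHz.
12 MHz mod fs = 0.4 MHz.
0.4 MHz ≤ fs/2 = 2.9 MHz, appears at 0.4 MHz.
7.4 MHz mod fs = 1.6 MHz.
1.6 MHz ≤ fs/2 = 2.9 MHz, appears at 1.6 MHz.
Distinct values: {0.4 MHz, 1 MHz, 1.4 MHz, 1.6 MHz} → 4.

4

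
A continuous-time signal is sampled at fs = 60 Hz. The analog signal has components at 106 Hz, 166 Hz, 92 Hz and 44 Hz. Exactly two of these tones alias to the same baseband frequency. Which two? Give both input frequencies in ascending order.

106 Hz, 166 Hz

fs/2 = 30 Hz.
106 Hz mod fs = 46 Hz.
46 Hz > fs/2 = 30 Hz, folds to fs − 46 Hz = 14 Hz.
166 Hz mod fs = 46 Hz.
46 Hz > fs/2 = 30 Hz, folds to fs − 46 Hz = 14 Hz.
92 Hz mod fs = 32 Hz.
32 Hz > fs/2 = 30 Hz, folds to fs − 32 Hz = 28 Hz.
44 Hz > fs/2 = 30 Hz, folds to fs − 44 Hz = 16 Hz.
106 Hz and 166 Hz both map to 14 Hz.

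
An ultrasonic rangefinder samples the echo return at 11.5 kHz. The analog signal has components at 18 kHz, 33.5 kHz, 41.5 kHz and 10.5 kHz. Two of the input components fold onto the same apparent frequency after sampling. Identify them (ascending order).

10.5 kHz, 33.5 kHz

fs/2 = 5.75 kHz.
18 kHz mod fs = 6.5 kHz.
6.5 kHz > fs/2 = 5.75 kHz, folds to fs − 6.5 kHz = 5 kHz.
33.5 kHz mod fs = 10.5 kHz.
10.5 kHz > fs/2 = 5.75 kHz, folds to fs − 10.5 kHz = 1 kHz.
41.5 kHz mod fs = 7 kHz.
7 kHz > fs/2 = 5.75 kHz, folds to fs − 7 kHz = 4.5 kHz.
10.5 kHz > fs/2 = 5.75 kHz, folds to fs − 10.5 kHz = 1 kHz.
10.5 kHz and 33.5 kHz both map to 1 kHz.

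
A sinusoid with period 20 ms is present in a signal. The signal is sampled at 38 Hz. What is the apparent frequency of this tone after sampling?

T = 20 ms → f = 1/T = 50 Hz.
50 Hz mod fs = 12 Hz.
12 Hz ≤ fs/2 = 19 Hz, appears at 12 Hz.

12 Hz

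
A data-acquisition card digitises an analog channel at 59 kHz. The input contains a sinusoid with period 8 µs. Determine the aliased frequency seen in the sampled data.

T = 8 µs → f = 1/T = 125 kHz.
125 kHz mod fs = 7 kHz.
7 kHz ≤ fs/2 = 29.5 kHz, appears at 7 kHz.

7 kHz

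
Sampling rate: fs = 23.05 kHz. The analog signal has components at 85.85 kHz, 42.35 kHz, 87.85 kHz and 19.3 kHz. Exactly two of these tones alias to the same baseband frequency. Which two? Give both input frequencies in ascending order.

fs/2 = 11.525 kHz.
85.85 kHz mod fs = 16.7 kHz.
16.7 kHz > fs/2 = 11.525 kHz, folds to fs − 16.7 kHz = 6.35 kHz.
42.35 kHz mod fs = 19.3 kHz.
19.3 kHz > fs/2 = 11.525 kHz, folds to fs − 19.3 kHz = 3.75 kHz.
87.85 kHz mod fs = 18.7 kHz.
18.7 kHz > fs/2 = 11.525 kHz, folds to fs − 18.7 kHz = 4.35 kHz.
19.3 kHz > fs/2 = 11.525 kHz, folds to fs − 19.3 kHz = 3.75 kHz.
19.3 kHz and 42.35 kHz both map to 3.75 kHz.

19.3 kHz, 42.35 kHz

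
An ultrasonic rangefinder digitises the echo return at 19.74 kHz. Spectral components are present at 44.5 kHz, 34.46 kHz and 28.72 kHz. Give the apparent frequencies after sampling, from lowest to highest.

5.02 kHz, 8.98 kHz

fs/2 = 9.87 kHz.
44.5 kHz mod fs = 5.02 kHz.
5.02 kHz ≤ fs/2 = 9.87 kHz, appears at 5.02 kHz.
34.46 kHz mod fs = 14.72 kHz.
14.72 kHz > fs/2 = 9.87 kHz, folds to fs − 14.72 kHz = 5.02 kHz.
28.72 kHz mod fs = 8.98 kHz.
8.98 kHz ≤ fs/2 = 9.87 kHz, appears at 8.98 kHz.
Distinct values: {5.02 kHz, 8.98 kHz}.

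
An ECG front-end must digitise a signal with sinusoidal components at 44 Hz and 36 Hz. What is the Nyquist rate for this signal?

88 Hz

Highest-frequency component: 44 Hz.
Nyquist rate = 2 × 44 Hz = 88 Hz.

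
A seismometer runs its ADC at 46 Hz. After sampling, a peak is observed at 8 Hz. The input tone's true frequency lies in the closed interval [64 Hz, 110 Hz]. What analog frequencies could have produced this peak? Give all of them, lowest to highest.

84 Hz, 100 Hz

Frequencies that alias to 8 Hz are k·fs ± 8 Hz for integer k ≥ 0.
k=0: 8 Hz.
k=1: 38 Hz, 54 Hz.
k=2: 84 Hz, 100 Hz.
k=3: 130 Hz, 146 Hz.
Within [64 Hz, 110 Hz]: 84 Hz, 100 Hz.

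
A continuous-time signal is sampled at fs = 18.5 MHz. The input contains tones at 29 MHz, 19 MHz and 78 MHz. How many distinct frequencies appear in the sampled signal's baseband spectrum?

fs/2 = 9.25 MHz.
29 MHz mod fs = 10.5 MHz.
10.5 MHz > fs/2 = 9.25 MHz, folds to fs − 10.5 MHz = 8 MHz.
19 MHz mod fs = 0.5 MHz.
0.5 MHz ≤ fs/2 = 9.25 MHz, appears at 0.5 MHz.
78 MHz mod fs = 4 MHz.
4 MHz ≤ fs/2 = 9.25 MHz, appears at 4 MHz.
Distinct values: {0.5 MHz, 4 MHz, 8 MHz} → 3.

3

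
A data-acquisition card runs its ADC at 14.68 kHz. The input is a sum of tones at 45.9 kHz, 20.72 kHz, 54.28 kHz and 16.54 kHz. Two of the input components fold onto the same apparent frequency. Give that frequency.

1.86 kHz

fs/2 = 7.34 kHz.
45.9 kHz mod fs = 1.86 kHz.
1.86 kHz ≤ fs/2 = 7.34 kHz, appears at 1.86 kHz.
20.72 kHz mod fs = 6.04 kHz.
6.04 kHz ≤ fs/2 = 7.34 kHz, appears at 6.04 kHz.
54.28 kHz mod fs = 10.24 kHz.
10.24 kHz > fs/2 = 7.34 kHz, folds to fs − 10.24 kHz = 4.44 kHz.
16.54 kHz mod fs = 1.86 kHz.
1.86 kHz ≤ fs/2 = 7.34 kHz, appears at 1.86 kHz.
16.54 kHz and 45.9 kHz both map to 1.86 kHz.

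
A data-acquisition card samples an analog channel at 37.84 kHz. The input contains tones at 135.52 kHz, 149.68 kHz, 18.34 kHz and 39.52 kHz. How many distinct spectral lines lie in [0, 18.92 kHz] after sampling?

fs/2 = 18.92 kHz.
135.52 kHz mod fs = 22 kHz.
22 kHz > fs/2 = 18.92 kHz, folds to fs − 22 kHz = 15.84 kHz.
149.68 kHz mod fs = 36.16 kHz.
36.16 kHz > fs/2 = 18.92 kHz, folds to fs − 36.16 kHz = 1.68 kHz.
18.34 kHz ≤ fs/2 = 18.92 kHz, passes unchanged.
39.52 kHz mod fs = 1.68 kHz.
1.68 kHz ≤ fs/2 = 18.92 kHz, appears at 1.68 kHz.
Distinct values: {1.68 kHz, 15.84 kHz, 18.34 kHz} → 3.

3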